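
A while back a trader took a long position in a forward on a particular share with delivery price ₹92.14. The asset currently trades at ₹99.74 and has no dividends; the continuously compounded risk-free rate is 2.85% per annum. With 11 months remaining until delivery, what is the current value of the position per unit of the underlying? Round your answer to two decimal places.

Current fair forward for the remaining 11 months: F = S·e^(r·T), r = 0.0285
F = 99.74 · e^(0.0285 × 11/12) = 99.74 × 1.026469 = 102.3800
Value of long forward = (F − K)·e^(−rT) = (102.3800 − 92.14) · e^(−0.0285·11/12)
= 10.2400 × 0.974213 = 9.98

₹9.98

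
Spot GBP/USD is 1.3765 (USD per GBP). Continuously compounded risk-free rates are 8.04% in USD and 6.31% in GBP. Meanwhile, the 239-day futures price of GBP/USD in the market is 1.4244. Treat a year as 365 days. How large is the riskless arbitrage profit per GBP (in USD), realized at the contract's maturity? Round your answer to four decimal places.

Fair futures: F* = S·e^(carry·T), with carry = (r_USD − r_GBP) = 0.0804 − 0.0631 = 0.0173
F* = 1.3765 · e^(0.0173 × 239/365) = 1.3765 · e^0.011328 = 1.3765 × 1.011392 = 1.3922
Market 1.4244 > fair 1.3922: forward overpriced → cash-and-carry (buy spot, short the forward).
At maturity, profit = |F_mkt − F*| = |1.4244 − 1.3922| = 0.0322 per GBP (in USD)

0.0322 per GBP (in USD)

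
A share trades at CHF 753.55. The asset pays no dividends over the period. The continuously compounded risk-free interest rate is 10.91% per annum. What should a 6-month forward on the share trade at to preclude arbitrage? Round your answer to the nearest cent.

F = S·e^(rT) = 753.55 · e^(0.1091 × 6/12)
= 753.55 · e^0.054550 = 753.55 × 1.056065
F = CHF 795.80

CHF 795.80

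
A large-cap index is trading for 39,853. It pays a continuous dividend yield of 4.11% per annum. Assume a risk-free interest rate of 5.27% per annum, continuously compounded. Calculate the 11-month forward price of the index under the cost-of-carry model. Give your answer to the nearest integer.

40,279

F = S·e^((r − q)T) = 39853 · e^((0.0527 − 0.0411) × 11/12)
= 39853 · e^0.010633 = 39853 × 1.010690
F = 40,279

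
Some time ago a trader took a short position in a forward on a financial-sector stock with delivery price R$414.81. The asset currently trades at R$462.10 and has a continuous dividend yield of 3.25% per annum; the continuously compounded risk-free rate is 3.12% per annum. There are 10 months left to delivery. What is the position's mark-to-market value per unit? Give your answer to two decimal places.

-R$45.59

Current fair forward for the remaining 10 months: F = S·e^((r − q)·T), (r − q) = 0.0312 − 0.0325 = -0.0013
F = 462.10 · e^(-0.0013 × 10/12) = 462.10 × 0.998917 = 461.5995
Value of long forward = (F − K)·e^(−rT) = (461.5995 − 414.81) · e^(−0.0312·10/12)
= 46.7895 × 0.974335 = 45.59
Short position value = −(long value) = -R$45.59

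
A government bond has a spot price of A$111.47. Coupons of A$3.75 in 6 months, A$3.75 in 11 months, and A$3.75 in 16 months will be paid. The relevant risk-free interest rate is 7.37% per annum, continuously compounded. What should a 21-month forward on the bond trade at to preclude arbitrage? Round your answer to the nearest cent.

PV(coupons) I = 3.75·e^(−0.0737·6/12) + 3.75·e^(−0.0737·11/12) + 3.75·e^(−0.0737·16/12)
I = 3.6143 + 3.5050 + 3.3990 = 10.5183
F = (S − I)·e^(rT) = (111.47 − 10.5183) · e^(0.0737·21/12)
= 100.9517 · e^0.128975 = 100.9517 × 1.137662 = A$114.85

A$114.85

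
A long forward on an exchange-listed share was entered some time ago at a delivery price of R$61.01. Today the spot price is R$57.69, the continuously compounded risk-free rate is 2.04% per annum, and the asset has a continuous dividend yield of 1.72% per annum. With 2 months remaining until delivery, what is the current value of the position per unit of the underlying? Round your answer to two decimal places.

Current fair forward for the remaining 2 months: F = S·e^((r − q)·T), (r − q) = 0.0204 − 0.0172 = 0.0032
F = 57.69 · e^(0.0032 × 2/12) = 57.69 × 1.000533 = 57.7207
Value of long forward = (F − K)·e^(−rT) = (57.7207 − 61.01) · e^(−0.0204·2/12)
= -3.2893 × 0.996606 = -3.28

-R$3.28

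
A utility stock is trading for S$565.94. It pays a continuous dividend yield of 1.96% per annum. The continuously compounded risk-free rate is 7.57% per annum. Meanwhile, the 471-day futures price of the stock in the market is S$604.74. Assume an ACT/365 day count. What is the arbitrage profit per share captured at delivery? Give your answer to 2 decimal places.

Fair futures: F* = S·e^(carry·T), with carry = (r − q) = 0.0757 − 0.0196 = 0.0561
F* = 565.94 · e^(0.0561 × 471/365) = 565.94 · e^0.072392 = 565.94 × 1.075077 = S$608.4291
Market S$604.74 < fair S$608.4291: forward underpriced → reverse cash-and-carry (short spot, go long the forward).
At maturity, profit = |F_mkt − F*| = |604.74 − 608.4291| = S$3.69 per share

S$3.69 per share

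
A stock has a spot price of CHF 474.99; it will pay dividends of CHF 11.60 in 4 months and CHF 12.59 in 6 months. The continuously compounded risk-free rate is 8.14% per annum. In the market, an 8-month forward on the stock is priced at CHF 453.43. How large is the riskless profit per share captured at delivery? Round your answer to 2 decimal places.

CHF 23.37 per share

PV(dividends) I = 11.60·e^(−0.0814·4/12) + 12.59·e^(−0.0814·6/12) = 23.3774
Fair forward F* = (S − I)·e^(rT) = (474.99 − 23.3774)·e^0.054267 = 451.6126 × 1.055766 = 476.7972
Market CHF 453.43 < fair 476.7972: forward underpriced → reverse cash-and-carry (short the stock, invest proceeds at r, pay the dividends, go long the forward).
Profit at T = |F_mkt − F*| = |453.43 − 476.7972| = CHF 23.37 per share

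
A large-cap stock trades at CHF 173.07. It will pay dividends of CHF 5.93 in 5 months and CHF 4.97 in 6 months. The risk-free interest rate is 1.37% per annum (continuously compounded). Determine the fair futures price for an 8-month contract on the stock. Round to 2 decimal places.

PV(dividends) I = 5.93·e^(−0.0137·5/12) + 4.97·e^(−0.0137·6/12)
I = 5.8962 + 4.9361 = 10.8323
F = (S − I)·e^(rT) = (173.07 − 10.8323) · e^(0.0137·8/12)
= 162.2377 · e^0.009133 = 162.2377 × 1.009175 = CHF 163.73

CHF 163.73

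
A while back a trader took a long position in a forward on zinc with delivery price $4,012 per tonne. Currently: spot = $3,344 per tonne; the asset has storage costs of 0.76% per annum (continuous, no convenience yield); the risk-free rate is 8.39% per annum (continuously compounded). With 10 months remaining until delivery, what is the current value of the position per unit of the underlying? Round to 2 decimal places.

-$375.83 per tonne

Current fair forward for the remaining 10 months: F = S·e^((r + u)·T), (r + u) = 0.0839 + 0.0076 = 0.0915
F = 3344 · e^(0.0915 × 10/12) = 3344 × 1.07923235 = 3608.9530
Value of long forward = (F − K)·e^(−rT) = (3608.9530 − 4012) · e^(−0.0839·10/12)
= -403.0470 × 0.93247152 = -375.83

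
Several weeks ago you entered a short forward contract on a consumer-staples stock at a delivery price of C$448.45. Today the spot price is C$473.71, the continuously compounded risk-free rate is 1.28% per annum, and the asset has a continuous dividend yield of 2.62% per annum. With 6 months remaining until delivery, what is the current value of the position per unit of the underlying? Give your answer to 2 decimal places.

-C$21.96

Current fair forward for the remaining 6 months: F = S·e^((r − q)·T), (r − q) = 0.0128 − 0.0262 = -0.0134
F = 473.71 · e^(-0.0134 × 6/12) = 473.71 × 0.993322 = 470.5466
Value of long forward = (F − K)·e^(−rT) = (470.5466 − 448.45) · e^(−0.0128·6/12)
= 22.0966 × 0.993620 = 21.96
Short position value = −(long value) = -C$21.96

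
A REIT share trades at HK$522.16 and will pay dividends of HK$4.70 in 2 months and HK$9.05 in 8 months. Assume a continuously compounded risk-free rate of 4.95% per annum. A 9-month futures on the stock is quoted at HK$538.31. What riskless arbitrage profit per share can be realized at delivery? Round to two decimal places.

HK$10.33 per share

PV(dividends) I = 4.70·e^(−0.0495·2/12) + 9.05·e^(−0.0495·8/12) = 13.4176
Fair futures F* = (S − I)·e^(rT) = (522.16 − 13.4176)·e^0.037125 = 508.7424 × 1.037823 = 527.9846
Market HK$538.31 > fair 527.9846: forward overpriced → cash-and-carry (borrow at r, buy the stock and collect the dividends, short the forward).
Profit at T = |F_mkt − F*| = |538.31 − 527.9846| = HK$10.33 per share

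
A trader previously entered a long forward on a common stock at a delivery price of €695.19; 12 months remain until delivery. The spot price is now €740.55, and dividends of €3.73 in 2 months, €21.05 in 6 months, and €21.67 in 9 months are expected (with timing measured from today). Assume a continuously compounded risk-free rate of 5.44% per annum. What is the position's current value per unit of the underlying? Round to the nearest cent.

€37.18

PV(remaining dividends) I = 3.73·e^(−0.0544·2/12) + 21.05·e^(−0.0544·6/12) + 21.67·e^(−0.0544·9/12) = 44.9851
Current forward F = (S − I)·e^(rT) = (740.55 − 44.9851)·e^(0.0544·12/12) = 695.5649 × 1.055907 = 734.4518
Value (long) = (F − K)·e^(−rT) = (734.4518 − 695.19) × 0.947053 = 37.1830
Value = €37.18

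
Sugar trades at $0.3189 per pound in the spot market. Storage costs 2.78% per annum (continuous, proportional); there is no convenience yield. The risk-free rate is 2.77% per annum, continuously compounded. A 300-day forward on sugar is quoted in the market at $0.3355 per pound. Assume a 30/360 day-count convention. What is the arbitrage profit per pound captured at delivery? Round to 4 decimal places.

Fair forward: F* = S·e^(carry·T), with carry = (r + u) = 0.0277 + 0.0278 = 0.0555
F* = 0.3189 · e^(0.0555 × 300/360) = 0.3189 · e^0.046250 = 0.3189 × 1.047336 = $0.3340
Market $0.3355 > fair $0.3340: forward overpriced → cash-and-carry (buy spot, short the forward).
At maturity, profit = |F_mkt − F*| = |0.3355 − 0.3340| = $0.0015 per pound

$0.0015 per pound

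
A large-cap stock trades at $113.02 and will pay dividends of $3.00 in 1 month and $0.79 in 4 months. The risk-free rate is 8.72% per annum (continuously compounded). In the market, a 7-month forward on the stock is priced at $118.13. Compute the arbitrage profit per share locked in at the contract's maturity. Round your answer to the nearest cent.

$3.15 per share

PV(dividends) I = 3.00·e^(−0.0872·1/12) + 0.79·e^(−0.0872·4/12) = 3.7456
Fair forward F* = (S − I)·e^(rT) = (113.02 − 3.7456)·e^0.050867 = 109.2744 × 1.052183 = 114.9767
Market $118.13 > fair 114.9767: forward overpriced → cash-and-carry (borrow at r, buy the stock and collect the dividends, short the forward).
Profit at T = |F_mkt − F*| = |118.13 − 114.9767| = $3.15 per share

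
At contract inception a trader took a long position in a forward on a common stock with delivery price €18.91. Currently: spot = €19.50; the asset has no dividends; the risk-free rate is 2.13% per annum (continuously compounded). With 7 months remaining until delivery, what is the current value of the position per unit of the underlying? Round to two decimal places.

Current fair forward for the remaining 7 months: F = S·e^(r·T), r = 0.0213
F = 19.50 · e^(0.0213 × 7/12) = 19.50 × 1.012503 = 19.7438
Value of long forward = (F − K)·e^(−rT) = (19.7438 − 18.91) · e^(−0.0213·7/12)
= 0.8338 × 0.987652 = 0.82

€0.82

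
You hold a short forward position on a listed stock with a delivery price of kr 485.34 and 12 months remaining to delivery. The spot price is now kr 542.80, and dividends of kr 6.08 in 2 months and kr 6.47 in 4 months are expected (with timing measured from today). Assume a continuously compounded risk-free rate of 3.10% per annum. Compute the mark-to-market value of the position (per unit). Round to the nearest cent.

PV(remaining dividends) I = 6.08·e^(−0.0310·2/12) + 6.47·e^(−0.0310·4/12) = 12.4522
Current forward F = (S − I)·e^(rT) = (542.80 − 12.4522)·e^(0.0310·12/12) = 530.3478 × 1.031486 = 547.0463
Value (long) = (F − K)·e^(−rT) = (547.0463 − 485.34) × 0.969476 = 59.8228
Short position value = −(long value) = -kr 59.82

-kr 59.82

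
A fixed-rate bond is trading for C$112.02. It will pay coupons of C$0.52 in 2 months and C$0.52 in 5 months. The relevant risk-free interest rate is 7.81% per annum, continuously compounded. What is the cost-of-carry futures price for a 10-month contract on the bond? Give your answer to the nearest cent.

PV(coupons) I = 0.52·e^(−0.0781·2/12) + 0.52·e^(−0.0781·5/12)
I = 0.5133 + 0.5034 = 1.0167
F = (S − I)·e^(rT) = (112.02 − 1.0167) · e^(0.0781·10/12)
= 111.0033 · e^0.065083 = 111.0033 × 1.067248 = C$118.47

C$118.47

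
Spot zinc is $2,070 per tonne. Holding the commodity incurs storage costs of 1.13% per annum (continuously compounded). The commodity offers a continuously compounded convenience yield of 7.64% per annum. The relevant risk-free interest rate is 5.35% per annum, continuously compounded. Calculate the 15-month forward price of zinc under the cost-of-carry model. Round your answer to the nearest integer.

Net carry = r + u − y = 0.0535 + 0.0113 − 0.0764 = -0.0116
F = S·e^((r+u−y)T) = 2070 · e^(-0.0116 × 15/12) = 2070 · e^-0.014500
= 2070 × 0.985605 = $2,040 per tonne

$2,040 per tonne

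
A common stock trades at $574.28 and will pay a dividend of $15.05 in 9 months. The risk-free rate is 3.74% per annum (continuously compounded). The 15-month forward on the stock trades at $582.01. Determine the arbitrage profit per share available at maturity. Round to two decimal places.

PV(dividends) I = 15.05·e^(−0.0374·9/12) = 14.6337
Fair forward F* = (S − I)·e^(rT) = (574.28 − 14.6337)·e^0.046750 = 559.6463 × 1.047860 = 586.4310
Market $582.01 < fair 586.4310: forward underpriced → reverse cash-and-carry (short the stock, invest proceeds at r, pay the dividends, go long the forward).
Profit at T = |F_mkt − F*| = |582.01 − 586.4310| = $4.42 per share

$4.42 per share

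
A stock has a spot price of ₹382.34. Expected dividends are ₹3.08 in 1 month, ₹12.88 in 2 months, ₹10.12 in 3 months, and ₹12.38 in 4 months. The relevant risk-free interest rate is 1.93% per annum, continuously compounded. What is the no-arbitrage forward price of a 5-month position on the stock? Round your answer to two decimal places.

₹346.83

PV(dividends) I = 3.08·e^(−0.0193·1/12) + 12.88·e^(−0.0193·2/12) + 10.12·e^(−0.0193·3/12) + 12.38·e^(−0.0193·4/12)
I = 3.0751 + 12.8386 + 10.0713 + 12.3006 = 38.2856
F = (S − I)·e^(rT) = (382.34 − 38.2856) · e^(0.0193·5/12)
= 344.0544 · e^0.008042 = 344.0544 × 1.008074 = ₹346.83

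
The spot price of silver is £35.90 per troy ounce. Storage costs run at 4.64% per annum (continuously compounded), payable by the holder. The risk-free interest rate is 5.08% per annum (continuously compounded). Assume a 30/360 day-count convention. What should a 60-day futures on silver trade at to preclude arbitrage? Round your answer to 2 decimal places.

£36.49 per troy ounce

Net carry = r + u − y = 0.0508 + 0.0464 − 0.0000 = 0.0972
F = S·e^((r+u−y)T) = 35.90 · e^(0.0972 × 60/360) = 35.90 · e^0.016200
= 35.90 × 1.016332 = £36.49 per troy ounce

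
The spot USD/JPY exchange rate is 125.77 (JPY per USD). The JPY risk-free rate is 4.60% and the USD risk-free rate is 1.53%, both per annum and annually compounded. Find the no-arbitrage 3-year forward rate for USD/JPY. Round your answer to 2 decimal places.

137.53

By covered interest parity, F = S · (1+r_JPY)^T / (1+r_USD)^T
= 125.77 × 1.144445 / 1.046606 = 125.77 × 1.093482
F = 137.53 JPY per USD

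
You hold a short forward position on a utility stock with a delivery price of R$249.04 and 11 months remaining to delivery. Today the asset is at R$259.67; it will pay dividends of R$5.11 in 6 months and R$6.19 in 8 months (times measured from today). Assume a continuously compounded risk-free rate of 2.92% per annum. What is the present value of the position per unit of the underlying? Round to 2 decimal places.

PV(remaining dividends) I = 5.11·e^(−0.0292·6/12) + 6.19·e^(−0.0292·8/12) = 11.1066
Current forward F = (S − I)·e^(rT) = (259.67 − 11.1066)·e^(0.0292·11/12) = 248.5634 × 1.027128 = 255.3064
Value (long) = (F − K)·e^(−rT) = (255.3064 − 249.04) × 0.973588 = 6.1009
Short position value = −(long value) = -R$6.10

-R$6.10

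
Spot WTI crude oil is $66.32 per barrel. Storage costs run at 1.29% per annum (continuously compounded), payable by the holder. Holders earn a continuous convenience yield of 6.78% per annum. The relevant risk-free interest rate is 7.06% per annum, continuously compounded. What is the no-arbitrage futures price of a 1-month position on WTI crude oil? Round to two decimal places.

Net carry = r + u − y = 0.0706 + 0.0129 − 0.0678 = 0.0157
F = S·e^((r+u−y)T) = 66.32 · e^(0.0157 × 1/12) = 66.32 · e^0.001308
= 66.32 × 1.001309 = $66.41 per barrel

$66.41 per barrel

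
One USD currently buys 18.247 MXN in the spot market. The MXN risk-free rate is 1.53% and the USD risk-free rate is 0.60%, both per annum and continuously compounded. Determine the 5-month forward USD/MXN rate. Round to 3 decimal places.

18.318

F = S·e^((r_MXN − r_USD)T) = 18.247 · e^((0.0153 − 0.0060) × 5/12)
= 18.247 · e^0.003875 = 18.247 × 1.003883
F = 18.318 MXN per USD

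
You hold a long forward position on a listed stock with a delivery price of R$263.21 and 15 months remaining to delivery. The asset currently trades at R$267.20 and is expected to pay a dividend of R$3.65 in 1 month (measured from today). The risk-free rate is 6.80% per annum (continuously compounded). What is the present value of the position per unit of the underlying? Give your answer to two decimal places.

PV(remaining dividends) I = 3.65·e^(−0.0680·1/12) = 3.6294
Current forward F = (S − I)·e^(rT) = (267.20 − 3.6294)·e^(0.0680·15/12) = 263.5706 × 1.088717 = 286.9538
Value (long) = (F − K)·e^(−rT) = (286.9538 − 263.21) × 0.918512 = 21.8090
Value = R$21.81

R$21.81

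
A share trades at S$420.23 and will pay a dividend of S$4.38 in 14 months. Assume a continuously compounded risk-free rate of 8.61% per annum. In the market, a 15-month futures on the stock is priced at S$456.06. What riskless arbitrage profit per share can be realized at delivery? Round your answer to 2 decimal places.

S$7.51 per share

PV(dividends) I = 4.38·e^(−0.0861·14/12) = 3.9614
Fair futures F* = (S − I)·e^(rT) = (420.23 − 3.9614)·e^0.107625 = 416.2686 × 1.113630 = 463.5692
Market S$456.06 < fair 463.5692: forward underpriced → reverse cash-and-carry (short the stock, invest proceeds at r, pay the dividends, go long the forward).
Profit at T = |F_mkt − F*| = |456.06 − 463.5692| = S$7.51 per share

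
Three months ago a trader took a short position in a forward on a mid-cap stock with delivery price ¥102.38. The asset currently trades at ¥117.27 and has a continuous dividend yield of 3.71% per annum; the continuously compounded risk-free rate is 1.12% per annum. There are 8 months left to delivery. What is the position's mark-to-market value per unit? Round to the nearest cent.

Current fair forward for the remaining 8 months: F = S·e^((r − q)·T), (r − q) = 0.0112 − 0.0371 = -0.0259
F = 117.27 · e^(-0.0259 × 8/12) = 117.27 × 0.982882 = 115.2626
Value of long forward = (F − K)·e^(−rT) = (115.2626 − 102.38) · e^(−0.0112·8/12)
= 12.8826 × 0.992561 = 12.79
Short position value = −(long value) = -¥12.79

-¥12.79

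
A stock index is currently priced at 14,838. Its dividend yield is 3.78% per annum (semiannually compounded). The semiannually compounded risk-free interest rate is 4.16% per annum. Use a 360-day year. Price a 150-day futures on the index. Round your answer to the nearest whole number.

14,861

F = S · (1+r/2)^(2T) / (1+q/2)^(2T)
= 14838 × 1.017304 / 1.015725 = 14838 × 1.001555
F = 14,861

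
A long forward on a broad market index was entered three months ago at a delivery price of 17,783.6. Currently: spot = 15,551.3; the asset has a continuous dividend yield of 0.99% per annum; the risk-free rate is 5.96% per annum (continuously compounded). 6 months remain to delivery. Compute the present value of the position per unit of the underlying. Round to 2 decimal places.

Current fair forward for the remaining 6 months: F = S·e^((r − q)·T), (r − q) = 0.0596 − 0.0099 = 0.0497
F = 15551.3 · e^(0.0497 × 6/12) = 15551.3 × 1.02516133 = 15942.5914
Value of long forward = (F − K)·e^(−rT) = (15942.5914 − 17783.6) · e^(−0.0596·6/12)
= -1841.0086 × 0.97063964 = -1786.96

-1786.96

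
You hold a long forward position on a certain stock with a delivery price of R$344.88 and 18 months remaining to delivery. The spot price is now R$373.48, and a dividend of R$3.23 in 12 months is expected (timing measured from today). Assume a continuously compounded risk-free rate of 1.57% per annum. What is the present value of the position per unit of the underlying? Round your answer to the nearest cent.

PV(remaining dividends) I = 3.23·e^(−0.0157·12/12) = 3.1797
Current forward F = (S − I)·e^(rT) = (373.48 − 3.1797)·e^(0.0157·18/12) = 370.3003 × 1.023829 = 379.1242
Value (long) = (F − K)·e^(−rT) = (379.1242 − 344.88) × 0.976725 = 33.4472
Value = R$33.45

R$33.45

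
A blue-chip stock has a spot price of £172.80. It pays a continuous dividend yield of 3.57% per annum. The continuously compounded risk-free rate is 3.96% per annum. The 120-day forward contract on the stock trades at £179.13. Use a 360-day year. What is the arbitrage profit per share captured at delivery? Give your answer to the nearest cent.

Fair forward: F* = S·e^(carry·T), with carry = (r − q) = 0.0396 − 0.0357 = 0.0039
F* = 172.80 · e^(0.0039 × 120/360) = 172.80 · e^0.001300 = 172.80 × 1.001301 = £173.0248
Market £179.13 > fair £173.0248: forward overpriced → cash-and-carry (buy spot, short the forward).
At maturity, profit = |F_mkt − F*| = |179.13 − 173.0248| = £6.11 per share

£6.11 per share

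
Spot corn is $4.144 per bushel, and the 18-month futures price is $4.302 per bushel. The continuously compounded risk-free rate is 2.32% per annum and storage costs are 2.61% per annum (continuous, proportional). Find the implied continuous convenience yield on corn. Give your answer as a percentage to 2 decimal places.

2.44%

F = S·e^((r+u−y)T) ⇒ (r+u−y) = ln(F/S)/T
ln(4.302/4.144) = 0.037419; /T ⇒ 0.024946
y = r + u − ln(F/S)/T = 0.0232 + 0.0261 − 0.024946 = 0.024354
y = 2.44%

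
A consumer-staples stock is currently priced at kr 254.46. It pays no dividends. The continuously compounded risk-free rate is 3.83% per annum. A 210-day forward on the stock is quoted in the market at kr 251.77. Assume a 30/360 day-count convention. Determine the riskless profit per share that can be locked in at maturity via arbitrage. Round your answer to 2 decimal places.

Fair forward: F* = S·e^(carry·T), with carry = r = 0.0383
F* = 254.46 · e^(0.0383 × 210/360) = 254.46 · e^0.022342 = 254.46 × 1.022593 = kr 260.2090
Market kr 251.77 < fair kr 260.2090: forward underpriced → reverse cash-and-carry (short spot, go long the forward).
At maturity, profit = |F_mkt − F*| = |251.77 − 260.2090| = kr 8.44 per share

kr 8.44 per share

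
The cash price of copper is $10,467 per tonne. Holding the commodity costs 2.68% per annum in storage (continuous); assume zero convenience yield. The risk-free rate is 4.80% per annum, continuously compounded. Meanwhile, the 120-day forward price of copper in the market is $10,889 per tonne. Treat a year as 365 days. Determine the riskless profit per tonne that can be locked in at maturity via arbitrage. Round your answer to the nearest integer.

Fair forward: F* = S·e^(carry·T), with carry = (r + u) = 0.0480 + 0.0268 = 0.0748
F* = 10467 · e^(0.0748 × 120/365) = 10467 · e^0.024592 = 10467 × 1.024897 = $10727.5969
Market $10889 > fair $10727.5969: forward overpriced → cash-and-carry (buy spot, short the forward).
At maturity, profit = |F_mkt − F*| = |10889 − 10727.5969| = $161 per tonne

$161 per tonne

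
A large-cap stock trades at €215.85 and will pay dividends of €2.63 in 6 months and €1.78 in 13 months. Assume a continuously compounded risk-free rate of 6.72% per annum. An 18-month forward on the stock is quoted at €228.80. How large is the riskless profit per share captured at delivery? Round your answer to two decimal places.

€5.30 per share

PV(dividends) I = 2.63·e^(−0.0672·6/12) + 1.78·e^(−0.0672·13/12) = 4.1981
Fair forward F* = (S − I)·e^(rT) = (215.85 − 4.1981)·e^0.100800 = 211.6519 × 1.106055 = 234.0986
Market €228.80 < fair 234.0986: forward underpriced → reverse cash-and-carry (short the stock, invest proceeds at r, pay the dividends, go long the forward).
Profit at T = |F_mkt − F*| = |228.80 − 234.0986| = €5.30 per share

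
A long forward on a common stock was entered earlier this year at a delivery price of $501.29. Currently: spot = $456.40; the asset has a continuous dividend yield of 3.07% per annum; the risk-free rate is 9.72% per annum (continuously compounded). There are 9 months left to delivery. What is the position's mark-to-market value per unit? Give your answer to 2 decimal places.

-$20.03

Current fair forward for the remaining 9 months: F = S·e^((r − q)·T), (r − q) = 0.0972 − 0.0307 = 0.0665
F = 456.40 · e^(0.0665 × 9/12) = 456.40 × 1.051140 = 479.7403
Value of long forward = (F − K)·e^(−rT) = (479.7403 − 501.29) · e^(−0.0972·9/12)
= -21.5497 × 0.929694 = -20.03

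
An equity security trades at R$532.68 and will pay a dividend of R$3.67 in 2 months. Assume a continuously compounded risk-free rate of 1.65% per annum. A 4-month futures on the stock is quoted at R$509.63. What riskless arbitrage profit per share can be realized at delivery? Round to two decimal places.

PV(dividends) I = 3.67·e^(−0.0165·2/12) = 3.6599
Fair futures F* = (S − I)·e^(rT) = (532.68 − 3.6599)·e^0.005500 = 529.0201 × 1.005515 = 531.9376
Market R$509.63 < fair 531.9376: forward underpriced → reverse cash-and-carry (short the stock, invest proceeds at r, pay the dividends, go long the forward).
Profit at T = |F_mkt − F*| = |509.63 − 531.9376| = R$22.31 per share

R$22.31 per share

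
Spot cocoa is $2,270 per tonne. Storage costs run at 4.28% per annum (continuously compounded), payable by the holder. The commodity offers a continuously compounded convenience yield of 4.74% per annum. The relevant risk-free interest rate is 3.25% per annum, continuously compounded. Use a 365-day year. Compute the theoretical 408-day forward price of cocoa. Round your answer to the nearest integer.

Net carry = r + u − y = 0.0325 + 0.0428 − 0.0474 = 0.0279
F = S·e^((r+u−y)T) = 2270 · e^(0.0279 × 408/365) = 2270 · e^0.031187
= 2270 × 1.031678 = $2,342 per tonne

$2,342 per tonne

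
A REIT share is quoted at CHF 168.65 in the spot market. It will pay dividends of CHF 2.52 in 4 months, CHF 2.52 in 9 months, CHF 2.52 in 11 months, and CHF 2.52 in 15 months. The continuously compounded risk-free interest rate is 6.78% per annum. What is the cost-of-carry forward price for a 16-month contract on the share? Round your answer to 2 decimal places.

CHF 174.16

PV(dividends) I = 2.52·e^(−0.0678·4/12) + 2.52·e^(−0.0678·9/12) + 2.52·e^(−0.0678·11/12) + 2.52·e^(−0.0678·15/12)
I = 2.4637 + 2.3951 + 2.3681 + 2.3152 = 9.5421
F = (S − I)·e^(rT) = (168.65 − 9.5421) · e^(0.0678·16/12)
= 159.1079 · e^0.090400 = 159.1079 × 1.094612 = CHF 174.16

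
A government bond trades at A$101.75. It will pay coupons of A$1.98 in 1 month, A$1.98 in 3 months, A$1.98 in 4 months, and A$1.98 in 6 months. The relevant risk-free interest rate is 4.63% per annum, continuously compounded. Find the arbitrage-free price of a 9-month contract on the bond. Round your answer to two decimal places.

A$97.26

PV(coupons) I = 1.98·e^(−0.0463·1/12) + 1.98·e^(−0.0463·3/12) + 1.98·e^(−0.0463·4/12) + 1.98·e^(−0.0463·6/12)
I = 1.9724 + 1.9572 + 1.9497 + 1.9347 = 7.8140
F = (S − I)·e^(rT) = (101.75 − 7.8140) · e^(0.0463·9/12)
= 93.9360 · e^0.034725 = 93.9360 × 1.035335 = A$97.26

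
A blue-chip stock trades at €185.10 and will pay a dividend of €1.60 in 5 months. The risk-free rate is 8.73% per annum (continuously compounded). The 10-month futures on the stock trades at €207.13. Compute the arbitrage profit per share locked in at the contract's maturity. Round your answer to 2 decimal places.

PV(dividends) I = 1.60·e^(−0.0873·5/12) = 1.5428
Fair futures F* = (S − I)·e^(rT) = (185.10 − 1.5428)·e^0.072750 = 183.5572 × 1.075462 = 197.4088
Market €207.13 > fair 197.4088: forward overpriced → cash-and-carry (borrow at r, buy the stock and collect the dividends, short the forward).
Profit at T = |F_mkt − F*| = |207.13 − 197.4088| = €9.72 per share

€9.72 per share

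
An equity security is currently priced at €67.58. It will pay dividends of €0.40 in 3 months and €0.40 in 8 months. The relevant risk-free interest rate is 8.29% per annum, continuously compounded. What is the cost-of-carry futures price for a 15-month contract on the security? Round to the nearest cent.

PV(dividends) I = 0.40·e^(−0.0829·3/12) + 0.40·e^(−0.0829·8/12)
I = 0.3918 + 0.3785 = 0.7703
F = (S − I)·e^(rT) = (67.58 − 0.7703) · e^(0.0829·15/12)
= 66.8097 · e^0.103625 = 66.8097 × 1.109184 = €74.10

€74.10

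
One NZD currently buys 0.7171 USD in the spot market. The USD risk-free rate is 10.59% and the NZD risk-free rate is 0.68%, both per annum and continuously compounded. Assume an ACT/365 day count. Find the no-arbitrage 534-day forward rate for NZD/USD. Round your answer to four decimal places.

0.8290

F = S·e^((r_USD − r_NZD)T) = 0.7171 · e^((0.1059 − 0.0068) × 534/365)
= 0.7171 · e^0.144985 = 0.7171 × 1.156022
F = 0.8290 USD per NZD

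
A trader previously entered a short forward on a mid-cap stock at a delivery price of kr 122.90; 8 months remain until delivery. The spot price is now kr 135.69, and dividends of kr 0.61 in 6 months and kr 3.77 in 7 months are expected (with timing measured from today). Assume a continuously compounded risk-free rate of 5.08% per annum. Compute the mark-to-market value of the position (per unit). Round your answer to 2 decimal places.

-kr 12.63

PV(remaining dividends) I = 0.61·e^(−0.0508·6/12) + 3.77·e^(−0.0508·7/12) = 4.2546
Current forward F = (S − I)·e^(rT) = (135.69 − 4.2546)·e^(0.0508·8/12) = 131.4354 × 1.034447 = 135.9630
Value (long) = (F − K)·e^(−rT) = (135.9630 − 122.90) × 0.966700 = 12.6280
Short position value = −(long value) = -kr 12.63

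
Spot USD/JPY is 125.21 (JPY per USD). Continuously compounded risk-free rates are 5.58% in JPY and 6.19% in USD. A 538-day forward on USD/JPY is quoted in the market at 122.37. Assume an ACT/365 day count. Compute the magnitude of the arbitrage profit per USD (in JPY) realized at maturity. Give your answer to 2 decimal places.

Fair forward: F* = S·e^(carry·T), with carry = (r_JPY − r_USD) = 0.0558 − 0.0619 = -0.0061
F* = 125.21 · e^(-0.0061 × 538/365) = 125.21 · e^-0.008991 = 125.21 × 0.991049 = 124.0892
Market 122.37 < fair 124.0892: forward underpriced → reverse cash-and-carry (short spot, go long the forward).
At maturity, profit = |F_mkt − F*| = |122.37 − 124.0892| = 1.72 per USD (in JPY)

1.72 per USD (in JPY)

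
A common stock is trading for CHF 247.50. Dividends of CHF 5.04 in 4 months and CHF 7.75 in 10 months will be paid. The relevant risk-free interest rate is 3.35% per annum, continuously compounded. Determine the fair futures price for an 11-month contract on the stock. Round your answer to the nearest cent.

PV(dividends) I = 5.04·e^(−0.0335·4/12) + 7.75·e^(−0.0335·10/12)
I = 4.9840 + 7.5366 = 12.5206
F = (S − I)·e^(rT) = (247.50 − 12.5206) · e^(0.0335·11/12)
= 234.9794 · e^0.030708 = 234.9794 × 1.031184 = CHF 242.31

CHF 242.31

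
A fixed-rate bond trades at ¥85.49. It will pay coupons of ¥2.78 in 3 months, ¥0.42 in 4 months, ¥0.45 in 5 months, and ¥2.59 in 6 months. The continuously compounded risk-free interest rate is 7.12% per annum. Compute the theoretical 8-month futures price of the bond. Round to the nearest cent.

¥83.27

PV(coupons) I = 2.78·e^(−0.0712·3/12) + 0.42·e^(−0.0712·4/12) + 0.45·e^(−0.0712·5/12) + 2.59·e^(−0.0712·6/12)
I = 2.7310 + 0.4101 + 0.4368 + 2.4994 = 6.0773
F = (S − I)·e^(rT) = (85.49 − 6.0773) · e^(0.0712·8/12)
= 79.4127 · e^0.047467 = 79.4127 × 1.048612 = ¥83.27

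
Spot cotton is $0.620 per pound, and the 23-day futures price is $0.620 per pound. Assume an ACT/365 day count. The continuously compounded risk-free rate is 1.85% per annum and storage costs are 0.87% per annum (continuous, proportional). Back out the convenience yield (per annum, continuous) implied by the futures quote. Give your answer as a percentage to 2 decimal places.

2.72%

F = S·e^((r+u−y)T) ⇒ (r+u−y) = ln(F/S)/T
ln(0.620/0.620) = 0.000000; /T ⇒ 0.000000
y = r + u − ln(F/S)/T = 0.0185 + 0.0087 + 0.000000 = 0.027200
y = 2.72%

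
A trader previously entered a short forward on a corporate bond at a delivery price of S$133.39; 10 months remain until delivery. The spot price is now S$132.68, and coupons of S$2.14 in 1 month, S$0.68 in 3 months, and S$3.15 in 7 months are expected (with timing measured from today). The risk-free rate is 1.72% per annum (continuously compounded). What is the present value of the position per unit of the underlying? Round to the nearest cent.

S$4.74

PV(remaining coupons) I = 2.14·e^(−0.0172·1/12) + 0.68·e^(−0.0172·3/12) + 3.15·e^(−0.0172·7/12) = 5.9326
Current forward F = (S − I)·e^(rT) = (132.68 − 5.9326)·e^(0.0172·10/12) = 126.7474 × 1.014437 = 128.5773
Value (long) = (F − K)·e^(−rT) = (128.5773 − 133.39) × 0.985769 = -4.7442
Short position value = −(long value) = S$4.74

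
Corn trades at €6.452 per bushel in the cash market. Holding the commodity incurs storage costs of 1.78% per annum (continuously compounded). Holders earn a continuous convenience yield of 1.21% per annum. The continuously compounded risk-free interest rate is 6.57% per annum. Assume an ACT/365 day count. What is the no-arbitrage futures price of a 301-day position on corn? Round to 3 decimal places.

Net carry = r + u − y = 0.0657 + 0.0178 − 0.0121 = 0.0714
F = S·e^((r+u−y)T) = 6.452 · e^(0.0714 × 301/365) = 6.452 · e^0.058881
= 6.452 × 1.060649 = €6.843 per bushel

€6.843 per bushel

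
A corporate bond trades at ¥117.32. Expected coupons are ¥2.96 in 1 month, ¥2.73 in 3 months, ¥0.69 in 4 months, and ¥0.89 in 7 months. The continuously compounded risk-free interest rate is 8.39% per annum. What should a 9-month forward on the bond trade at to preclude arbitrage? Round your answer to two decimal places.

PV(coupons) I = 2.96·e^(−0.0839·1/12) + 2.73·e^(−0.0839·3/12) + 0.69·e^(−0.0839·4/12) + 0.89·e^(−0.0839·7/12)
I = 2.9394 + 2.6733 + 0.6710 + 0.8475 = 7.1312
F = (S − I)·e^(rT) = (117.32 − 7.1312) · e^(0.0839·9/12)
= 110.1888 · e^0.062925 = 110.1888 × 1.064947 = ¥117.35

¥117.35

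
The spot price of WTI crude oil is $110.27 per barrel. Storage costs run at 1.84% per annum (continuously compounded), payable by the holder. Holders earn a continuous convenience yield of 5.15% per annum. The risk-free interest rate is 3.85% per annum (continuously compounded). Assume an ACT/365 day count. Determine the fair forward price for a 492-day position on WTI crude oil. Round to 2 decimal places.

Net carry = r + u − y = 0.0385 + 0.0184 − 0.0515 = 0.0054
F = S·e^((r+u−y)T) = 110.27 · e^(0.0054 × 492/365) = 110.27 · e^0.007279
= 110.27 × 1.007306 = $111.08 per barrel

$111.08 per barrel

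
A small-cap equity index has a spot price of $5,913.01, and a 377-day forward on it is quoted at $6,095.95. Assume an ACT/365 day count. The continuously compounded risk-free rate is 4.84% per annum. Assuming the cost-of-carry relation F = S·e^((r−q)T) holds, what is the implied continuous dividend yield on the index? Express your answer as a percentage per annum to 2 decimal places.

1.89%

From F = S·e^((r−q)T): (r − q) = ln(F/S)/T
ln(6095.95/5913.01) = ln(1.030939) = 0.030470
(r − q) = 0.030470 / (377/365) = 0.029500
q = r − ln(F/S)/T = 0.0484 − 0.029500 = 0.018900
q = 1.89%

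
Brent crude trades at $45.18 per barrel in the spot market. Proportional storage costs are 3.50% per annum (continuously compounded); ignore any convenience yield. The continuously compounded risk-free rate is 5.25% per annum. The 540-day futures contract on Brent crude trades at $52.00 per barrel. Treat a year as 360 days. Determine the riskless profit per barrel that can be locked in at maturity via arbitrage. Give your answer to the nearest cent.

Fair futures: F* = S·e^(carry·T), with carry = (r + u) = 0.0525 + 0.0350 = 0.0875
F* = 45.18 · e^(0.0875 × 540/360) = 45.18 · e^0.131250 = 45.18 × 1.140253 = $51.5166
Market $52.00 > fair $51.5166: forward overpriced → cash-and-carry (buy spot, short the forward).
At maturity, profit = |F_mkt − F*| = |52.00 − 51.5166| = $0.48 per barrel

$0.48 per barrel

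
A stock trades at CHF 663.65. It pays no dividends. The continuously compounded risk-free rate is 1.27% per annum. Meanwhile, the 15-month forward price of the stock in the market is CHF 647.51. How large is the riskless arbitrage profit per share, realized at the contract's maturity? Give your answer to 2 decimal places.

CHF 26.76 per share

Fair forward: F* = S·e^(carry·T), with carry = r = 0.0127
F* = 663.65 · e^(0.0127 × 15/12) = 663.65 · e^0.015875 = 663.65 × 1.016002 = CHF 674.2697
Market CHF 647.51 < fair CHF 674.2697: forward underpriced → reverse cash-and-carry (short spot, go long the forward).
At maturity, profit = |F_mkt − F*| = |647.51 − 674.2697| = CHF 26.76 per share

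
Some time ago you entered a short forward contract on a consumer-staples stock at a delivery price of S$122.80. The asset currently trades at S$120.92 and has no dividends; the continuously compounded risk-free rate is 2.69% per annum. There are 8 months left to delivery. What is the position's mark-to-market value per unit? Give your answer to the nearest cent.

-S$0.30

Current fair forward for the remaining 8 months: F = S·e^(r·T), r = 0.0269
F = 120.92 · e^(0.0269 × 8/12) = 120.92 × 1.018095 = 123.1080
Value of long forward = (F − K)·e^(−rT) = (123.1080 − 122.80) · e^(−0.0269·8/12)
= 0.3080 × 0.982227 = 0.30
Short position value = −(long value) = -S$0.30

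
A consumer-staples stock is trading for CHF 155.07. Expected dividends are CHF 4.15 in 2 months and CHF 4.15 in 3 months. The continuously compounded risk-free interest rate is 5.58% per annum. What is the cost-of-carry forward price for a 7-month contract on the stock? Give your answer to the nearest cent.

CHF 151.73

PV(dividends) I = 4.15·e^(−0.0558·2/12) + 4.15·e^(−0.0558·3/12)
I = 4.1116 + 4.0925 = 8.2041
F = (S − I)·e^(rT) = (155.07 − 8.2041) · e^(0.0558·7/12)
= 146.8659 · e^0.032550 = 146.8659 × 1.033086 = CHF 151.73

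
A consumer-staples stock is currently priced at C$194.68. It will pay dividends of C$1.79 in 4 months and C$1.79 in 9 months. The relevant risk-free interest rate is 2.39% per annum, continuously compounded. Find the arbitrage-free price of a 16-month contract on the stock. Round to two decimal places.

C$197.34

PV(dividends) I = 1.79·e^(−0.0239·4/12) + 1.79·e^(−0.0239·9/12)
I = 1.7758 + 1.7582 = 3.5340
F = (S − I)·e^(rT) = (194.68 − 3.5340) · e^(0.0239·16/12)
= 191.1460 · e^0.031867 = 191.1460 × 1.032380 = C$197.34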